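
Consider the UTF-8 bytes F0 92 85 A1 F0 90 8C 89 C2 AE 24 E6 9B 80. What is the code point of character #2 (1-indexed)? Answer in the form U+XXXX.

U+10309

Offset 0: leading byte 0xF0 = 11110000 → 4-byte char #1 = F0 92 85 A1.
Offset 4: leading byte 0xF0 = 11110000 → 4-byte char #2 = F0 90 8C 89.
Leading byte 0xF0 = 11110000 matches 11110xxx → 4-byte sequence.
Byte 1: 0xF0 = 11110000, payload 000 (3 bits).
Byte 2: 0x90 = 10010000 (10xxxxxx ✓), payload 010000.
Byte 3: 0x8C = 10001100 (10xxxxxx ✓), payload 001100.
Byte 4: 0x89 = 10001001 (10xxxxxx ✓), payload 001001.
Concatenate: 000010000001100001001 = 0x10309 (21 bits → U+10309).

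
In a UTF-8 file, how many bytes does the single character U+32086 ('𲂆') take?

U+32086 = 0x32086. UTF-8 uses 1 byte below 0x80, 2 below 0x800, 3 below 0x10000, 4 up to 0x10FFFF. 0x32086 is in U+10000–U+10FFFF → 4 bytes.

4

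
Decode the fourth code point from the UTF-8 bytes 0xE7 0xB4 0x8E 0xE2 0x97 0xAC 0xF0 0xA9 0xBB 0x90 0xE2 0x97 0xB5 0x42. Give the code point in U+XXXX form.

U+25F5

Offset 0: leading byte 0xE7 = 11100111 → 3-byte char #1 = E7 B4 8E.
Offset 3: leading byte 0xE2 = 11100010 → 3-byte char #2 = E2 97 AC.
Offset 6: leading byte 0xF0 = 11110000 → 4-byte char #3 = F0 A9 BB 90.
Offset 10: leading byte 0xE2 = 11100010 → 3-byte char #4 = E2 97 B5.
Leading byte 0xE2 = 11100010 matches 1110xxxx → 3-byte sequence.
Byte 1: 0xE2 = 11100010, payload 0010 (4 bits).
Byte 2: 0x97 = 10010111 (10xxxxxx ✓), payload 010111.
Byte 3: 0xB5 = 10110101 (10xxxxxx ✓), payload 110101.
Concatenate: 0010010111110101 = 0x25F5 (16 bits → U+25F5).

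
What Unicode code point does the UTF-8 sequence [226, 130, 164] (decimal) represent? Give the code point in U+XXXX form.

Leading byte 0xE2 = 11100010 matches 1110xxxx → 3-byte sequence.
Byte 1: 0xE2 = 11100010, payload 0010 (4 bits).
Byte 2: 0x82 = 10000010 (10xxxxxx ✓), payload 000010.
Byte 3: 0xA4 = 10100100 (10xxxxxx ✓), payload 100100.
Concatenate: 0010000010100100 = 0x20A4 (16 bits → U+20A4).

U+20A4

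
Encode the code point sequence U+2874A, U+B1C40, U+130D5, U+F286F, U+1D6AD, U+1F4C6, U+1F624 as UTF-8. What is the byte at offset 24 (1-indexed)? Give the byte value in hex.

1-indexed offset 24 is 0-indexed offset 23.
U+2874A → 4-byte form F0 A8 9D 8A at offsets 0–3.
U+B1C40 → 4-byte form F2 B1 B1 80 at offsets 4–7.
U+130D5 → 4-byte form F0 93 83 95 at offsets 8–11.
U+F286F → 4-byte form F3 B2 A1 AF at offsets 12–15.
U+1D6AD → 4-byte form F0 9D 9A AD at offsets 16–19.
U+1F4C6 → 4-byte form F0 9F 93 86 at offsets 20–23.
Offset 23 falls in char 6's range; it's byte 4 of F0 9F 93 86 = 0x86.

0x86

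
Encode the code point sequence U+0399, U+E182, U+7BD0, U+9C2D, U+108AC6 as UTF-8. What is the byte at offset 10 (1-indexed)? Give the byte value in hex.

0xB0

1-indexed offset 10 is 0-indexed offset 9.
U+0399 → 2-byte form CE 99 at offsets 0–1.
U+E182 → 3-byte form EE 86 82 at offsets 2–4.
U+7BD0 → 3-byte form E7 AF 90 at offsets 5–7.
U+9C2D → 3-byte form E9 B0 AD at offsets 8–10.
Offset 9 falls in char 4's range; it's byte 2 of E9 B0 AD = 0xB0.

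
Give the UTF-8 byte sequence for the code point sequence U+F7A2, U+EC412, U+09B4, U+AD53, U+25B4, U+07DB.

EF 9E A2 F3 AC 90 92 E0 A6 B4 EA B5 93 E2 96 B4 DF 9B

U+F7A2: 3-byte form → EF 9E A2.
U+EC412: 4-byte form → F3 AC 90 92.
U+09B4: 3-byte form → E0 A6 B4.
U+AD53: 3-byte form → EA B5 93.
U+25B4: 3-byte form → E2 96 B4.
U+07DB: 2-byte form → DF 9B.
Concatenated (18 bytes): EF 9E A2 F3 AC 90 92 E0 A6 B4 EA B5 93 E2 96 B4 DF 9B.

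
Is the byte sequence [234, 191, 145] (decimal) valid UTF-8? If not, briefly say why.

valid

Leading byte 0xEA = 11101010 → 3-byte form.
Continuation bytes 0xBF=10111111, 0x91=10010001 all match 10xxxxxx.
Decoded value 0xAFD1 is ≥ 0x800 (shortest form) and not a surrogate.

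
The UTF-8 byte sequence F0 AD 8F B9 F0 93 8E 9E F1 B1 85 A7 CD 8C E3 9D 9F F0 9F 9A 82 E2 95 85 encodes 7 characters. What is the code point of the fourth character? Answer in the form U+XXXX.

U+034C

Offset 0: leading byte 0xF0 = 11110000 → 4-byte char #1 = F0 AD 8F B9.
Offset 4: leading byte 0xF0 = 11110000 → 4-byte char #2 = F0 93 8E 9E.
Offset 8: leading byte 0xF1 = 11110001 → 4-byte char #3 = F1 B1 85 A7.
Offset 12: leading byte 0xCD = 11001101 → 2-byte char #4 = CD 8C.
Leading byte 0xCD = 11001101 matches 110xxxxx → 2-byte sequence.
Byte 1: 0xCD = 11001101, payload 01101 (5 bits).
Byte 2: 0x8C = 10001100 (10xxxxxx ✓), payload 001100.
Concatenate: 01101001100 = 0x34C (11 bits → U+034C).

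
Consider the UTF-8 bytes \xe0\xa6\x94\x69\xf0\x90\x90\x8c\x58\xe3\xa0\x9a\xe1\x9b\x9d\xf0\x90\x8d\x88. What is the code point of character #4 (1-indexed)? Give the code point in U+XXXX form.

Offset 0: leading byte 0xE0 = 11100000 → 3-byte char #1 = E0 A6 94.
Offset 3: leading byte 0x69 = 01101001 → 1-byte char #2 = 69.
Offset 4: leading byte 0xF0 = 11110000 → 4-byte char #3 = F0 90 90 8C.
Offset 8: leading byte 0x58 = 01011000 → 1-byte char #4 = 58.
Leading byte 0x58 = 01011000 matches 0xxxxxxx → 1-byte sequence.
Byte 1: 0x58 = 01011000, payload 1011000 (7 bits).
Concatenate: 1011000 = 0x58 (7 bits → U+0058).

U+0058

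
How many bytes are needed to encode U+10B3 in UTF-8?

3

U+10B3 = 0x10B3. UTF-8 uses 1 byte below 0x80, 2 below 0x800, 3 below 0x10000, 4 up to 0x10FFFF. 0x10B3 is in U+0800–U+FFFF → 3 bytes.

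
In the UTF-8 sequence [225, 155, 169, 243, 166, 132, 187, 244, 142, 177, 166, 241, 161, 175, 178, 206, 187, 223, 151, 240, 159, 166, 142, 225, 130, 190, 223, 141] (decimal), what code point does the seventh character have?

U+1F98E

Offset 0: leading byte 0xE1 = 11100001 → 3-byte char #1 = E1 9B A9.
Offset 3: leading byte 0xF3 = 11110011 → 4-byte char #2 = F3 A6 84 BB.
Offset 7: leading byte 0xF4 = 11110100 → 4-byte char #3 = F4 8E B1 A6.
Offset 11: leading byte 0xF1 = 11110001 → 4-byte char #4 = F1 A1 AF B2.
Offset 15: leading byte 0xCE = 11001110 → 2-byte char #5 = CE BB.
Offset 17: leading byte 0xDF = 11011111 → 2-byte char #6 = DF 97.
Offset 19: leading byte 0xF0 = 11110000 → 4-byte char #7 = F0 9F A6 8E.
Leading byte 0xF0 = 11110000 matches 11110xxx → 4-byte sequence.
Byte 1: 0xF0 = 11110000, payload 000 (3 bits).
Byte 2: 0x9F = 10011111 (10xxxxxx ✓), payload 011111.
Byte 3: 0xA6 = 10100110 (10xxxxxx ✓), payload 100110.
Byte 4: 0x8E = 10001110 (10xxxxxx ✓), payload 001110.
Concatenate: 000011111100110001110 = 0x1F98E (21 bits → U+1F98E).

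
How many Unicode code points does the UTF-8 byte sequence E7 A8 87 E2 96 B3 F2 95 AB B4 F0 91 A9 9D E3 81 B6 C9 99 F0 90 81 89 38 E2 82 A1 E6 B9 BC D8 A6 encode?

Byte at offset 0: 0xE7 = 11100111 → 3-byte char (#1). Advance 3.
Byte at offset 3: 0xE2 = 11100010 → 3-byte char (#2). Advance 3.
Byte at offset 6: 0xF2 = 11110010 → 4-byte char (#3). Advance 4.
Byte at offset 10: 0xF0 = 11110000 → 4-byte char (#4). Advance 4.
Byte at offset 14: 0xE3 = 11100011 → 3-byte char (#5). Advance 3.
Byte at offset 17: 0xC9 = 11001001 → 2-byte char (#6). Advance 2.
Byte at offset 19: 0xF0 = 11110000 → 4-byte char (#7). Advance 4.
Byte at offset 23: 0x38 = 00111000 → 1-byte char (#8). Advance 1.
Byte at offset 24: 0xE2 = 11100010 → 3-byte char (#9). Advance 3.
Byte at offset 27: 0xE6 = 11100110 → 3-byte char (#10). Advance 3.
Byte at offset 30: 0xD8 = 11011000 → 2-byte char (#11). Advance 2.
Reached end at offset 32 after 11 code points.

11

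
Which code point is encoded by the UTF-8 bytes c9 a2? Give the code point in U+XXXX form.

Leading byte 0xC9 = 11001001 matches 110xxxxx → 2-byte sequence.
Byte 1: 0xC9 = 11001001, payload 01001 (5 bits).
Byte 2: 0xA2 = 10100010 (10xxxxxx ✓), payload 100010.
Concatenate: 01001100010 = 0x262 (11 bits → U+0262).

U+0262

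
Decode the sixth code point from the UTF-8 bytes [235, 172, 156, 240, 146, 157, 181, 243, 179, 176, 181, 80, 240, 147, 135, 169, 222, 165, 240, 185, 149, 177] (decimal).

Offset 0: leading byte 0xEB = 11101011 → 3-byte char #1 = EB AC 9C.
Offset 3: leading byte 0xF0 = 11110000 → 4-byte char #2 = F0 92 9D B5.
Offset 7: leading byte 0xF3 = 11110011 → 4-byte char #3 = F3 B3 B0 B5.
Offset 11: leading byte 0x50 = 01010000 → 1-byte char #4 = 50.
Offset 12: leading byte 0xF0 = 11110000 → 4-byte char #5 = F0 93 87 A9.
Offset 16: leading byte 0xDE = 11011110 → 2-byte char #6 = DE A5.
Leading byte 0xDE = 11011110 matches 110xxxxx → 2-byte sequence.
Byte 1: 0xDE = 11011110, payload 11110 (5 bits).
Byte 2: 0xA5 = 10100101 (10xxxxxx ✓), payload 100101.
Concatenate: 11110100101 = 0x7A5 (11 bits → U+07A5).

U+07A5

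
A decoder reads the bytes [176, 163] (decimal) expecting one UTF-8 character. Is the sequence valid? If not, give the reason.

Byte 0xB0 = 10110000 has the form 10xxxxxx — a continuation byte — but there is no preceding leading byte.

invalid (continuation byte with no leading byte)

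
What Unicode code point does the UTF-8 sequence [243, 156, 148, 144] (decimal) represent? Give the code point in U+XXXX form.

U+DC510

Leading byte 0xF3 = 11110011 matches 11110xxx → 4-byte sequence.
Byte 1: 0xF3 = 11110011, payload 011 (3 bits).
Byte 2: 0x9C = 10011100 (10xxxxxx ✓), payload 011100.
Byte 3: 0x94 = 10010100 (10xxxxxx ✓), payload 010100.
Byte 4: 0x90 = 10010000 (10xxxxxx ✓), payload 010000.
Concatenate: 011011100010100010000 = 0xDC510 (21 bits → U+DC510).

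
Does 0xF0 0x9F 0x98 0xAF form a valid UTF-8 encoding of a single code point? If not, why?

valid

Leading byte 0xF0 = 11110000 → 4-byte form.
Continuation bytes 0x9F=10011111, 0x98=10011000, 0xAF=10101111 all match 10xxxxxx.
Decoded value 0x1F62F is ≥ 0x10000 (shortest form) and not a surrogate.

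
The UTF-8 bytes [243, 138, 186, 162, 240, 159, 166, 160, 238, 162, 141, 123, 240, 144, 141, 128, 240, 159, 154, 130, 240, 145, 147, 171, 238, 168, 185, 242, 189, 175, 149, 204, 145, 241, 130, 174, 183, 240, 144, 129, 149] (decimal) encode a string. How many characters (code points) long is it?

Byte at offset 0: 0xF3 = 11110011 → 4-byte char (#1). Advance 4.
Byte at offset 4: 0xF0 = 11110000 → 4-byte char (#2). Advance 4.
Byte at offset 8: 0xEE = 11101110 → 3-byte char (#3). Advance 3.
Byte at offset 11: 0x7B = 01111011 → 1-byte char (#4). Advance 1.
Byte at offset 12: 0xF0 = 11110000 → 4-byte char (#5). Advance 4.
Byte at offset 16: 0xF0 = 11110000 → 4-byte char (#6). Advance 4.
Byte at offset 20: 0xF0 = 11110000 → 4-byte char (#7). Advance 4.
Byte at offset 24: 0xEE = 11101110 → 3-byte char (#8). Advance 3.
Byte at offset 27: 0xF2 = 11110010 → 4-byte char (#9). Advance 4.
Byte at offset 31: 0xCC = 11001100 → 2-byte char (#10). Advance 2.
Byte at offset 33: 0xF1 = 11110001 → 4-byte char (#11). Advance 4.
Byte at offset 37: 0xF0 = 11110000 → 4-byte char (#12). Advance 4.
Reached end at offset 41 after 12 code points.

12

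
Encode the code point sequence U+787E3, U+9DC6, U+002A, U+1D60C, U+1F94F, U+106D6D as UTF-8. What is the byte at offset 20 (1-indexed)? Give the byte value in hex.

0xAD

1-indexed offset 20 is 0-indexed offset 19.
U+787E3 → 4-byte form F1 B8 9F A3 at offsets 0–3.
U+9DC6 → 3-byte form E9 B7 86 at offsets 4–6.
U+002A → 1-byte form 2A at offsets 7–7.
U+1D60C → 4-byte form F0 9D 98 8C at offsets 8–11.
U+1F94F → 4-byte form F0 9F A5 8F at offsets 12–15.
U+106D6D → 4-byte form F4 86 B5 AD at offsets 16–19.
Offset 19 falls in char 6's range; it's byte 4 of F4 86 B5 AD = 0xAD.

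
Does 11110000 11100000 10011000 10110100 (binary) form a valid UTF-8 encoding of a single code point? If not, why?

Leading byte 0xF0 = 11110000 → 4-byte form.
Byte 2 is 0xE0 = 11100000, which is not 10xxxxxx — expected a continuation byte.

invalid (non-continuation byte where continuation expected)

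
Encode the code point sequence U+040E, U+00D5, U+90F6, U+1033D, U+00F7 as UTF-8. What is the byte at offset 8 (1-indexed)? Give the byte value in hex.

0xF0

1-indexed offset 8 is 0-indexed offset 7.
U+040E → 2-byte form D0 8E at offsets 0–1.
U+00D5 → 2-byte form C3 95 at offsets 2–3.
U+90F6 → 3-byte form E9 83 B6 at offsets 4–6.
U+1033D → 4-byte form F0 90 8C BD at offsets 7–10.
Offset 7 falls in char 4's range; it's byte 1 of F0 90 8C BD = 0xF0.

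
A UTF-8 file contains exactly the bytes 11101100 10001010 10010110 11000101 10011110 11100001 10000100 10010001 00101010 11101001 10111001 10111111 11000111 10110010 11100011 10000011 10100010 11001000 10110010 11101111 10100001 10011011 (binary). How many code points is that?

9

Byte at offset 0: 0xEC = 11101100 → 3-byte char (#1). Advance 3.
Byte at offset 3: 0xC5 = 11000101 → 2-byte char (#2). Advance 2.
Byte at offset 5: 0xE1 = 11100001 → 3-byte char (#3). Advance 3.
Byte at offset 8: 0x2A = 00101010 → 1-byte char (#4). Advance 1.
Byte at offset 9: 0xE9 = 11101001 → 3-byte char (#5). Advance 3.
Byte at offset 12: 0xC7 = 11000111 → 2-byte char (#6). Advance 2.
Byte at offset 14: 0xE3 = 11100011 → 3-byte char (#7). Advance 3.
Byte at offset 17: 0xC8 = 11001000 → 2-byte char (#8). Advance 2.
Byte at offset 19: 0xEF = 11101111 → 3-byte char (#9). Advance 3.
Reached end at offset 22 after 9 code points.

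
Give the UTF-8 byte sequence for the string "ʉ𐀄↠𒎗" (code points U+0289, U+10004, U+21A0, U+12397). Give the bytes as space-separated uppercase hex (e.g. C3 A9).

U+0289: 2-byte form → CA 89.
U+10004: 4-byte form → F0 90 80 84.
U+21A0: 3-byte form → E2 86 A0.
U+12397: 4-byte form → F0 92 8E 97.
Concatenated (13 bytes): CA 89 F0 90 80 84 E2 86 A0 F0 92 8E 97.

CA 89 F0 90 80 84 E2 86 A0 F0 92 8E 97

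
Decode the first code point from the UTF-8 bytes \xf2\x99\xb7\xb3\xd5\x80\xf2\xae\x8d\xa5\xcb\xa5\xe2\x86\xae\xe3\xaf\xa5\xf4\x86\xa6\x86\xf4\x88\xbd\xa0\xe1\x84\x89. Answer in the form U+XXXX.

U+99DF3

Offset 0: leading byte 0xF2 = 11110010 → 4-byte char #1 = F2 99 B7 B3.
Leading byte 0xF2 = 11110010 matches 11110xxx → 4-byte sequence.
Byte 1: 0xF2 = 11110010, payload 010 (3 bits).
Byte 2: 0x99 = 10011001 (10xxxxxx ✓), payload 011001.
Byte 3: 0xB7 = 10110111 (10xxxxxx ✓), payload 110111.
Byte 4: 0xB3 = 10110011 (10xxxxxx ✓), payload 110011.
Concatenate: 010011001110111110011 = 0x99DF3 (21 bits → U+99DF3).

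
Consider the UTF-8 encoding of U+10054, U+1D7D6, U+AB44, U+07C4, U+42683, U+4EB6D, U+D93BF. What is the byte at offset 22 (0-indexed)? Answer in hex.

U+10054 → 4-byte form F0 90 81 94 at offsets 0–3.
U+1D7D6 → 4-byte form F0 9D 9F 96 at offsets 4–7.
U+AB44 → 3-byte form EA AD 84 at offsets 8–10.
U+07C4 → 2-byte form DF 84 at offsets 11–12.
U+42683 → 4-byte form F1 82 9A 83 at offsets 13–16.
U+4EB6D → 4-byte form F1 8E AD AD at offsets 17–20.
U+D93BF → 4-byte form F3 99 8E BF at offsets 21–24.
Offset 22 falls in char 7's range; it's byte 2 of F3 99 8E BF = 0x99.

0x99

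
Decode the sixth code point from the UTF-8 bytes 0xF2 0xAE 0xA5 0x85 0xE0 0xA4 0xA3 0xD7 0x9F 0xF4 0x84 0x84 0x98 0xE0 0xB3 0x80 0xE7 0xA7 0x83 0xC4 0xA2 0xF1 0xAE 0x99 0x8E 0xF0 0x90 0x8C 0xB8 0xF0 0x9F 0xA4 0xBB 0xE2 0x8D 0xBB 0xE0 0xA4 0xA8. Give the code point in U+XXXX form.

U+79C3

Offset 0: leading byte 0xF2 = 11110010 → 4-byte char #1 = F2 AE A5 85.
Offset 4: leading byte 0xE0 = 11100000 → 3-byte char #2 = E0 A4 A3.
Offset 7: leading byte 0xD7 = 11010111 → 2-byte char #3 = D7 9F.
Offset 9: leading byte 0xF4 = 11110100 → 4-byte char #4 = F4 84 84 98.
Offset 13: leading byte 0xE0 = 11100000 → 3-byte char #5 = E0 B3 80.
Offset 16: leading byte 0xE7 = 11100111 → 3-byte char #6 = E7 A7 83.
Leading byte 0xE7 = 11100111 matches 1110xxxx → 3-byte sequence.
Byte 1: 0xE7 = 11100111, payload 0111 (4 bits).
Byte 2: 0xA7 = 10100111 (10xxxxxx ✓), payload 100111.
Byte 3: 0x83 = 10000011 (10xxxxxx ✓), payload 000011.
Concatenate: 0111100111000011 = 0x79C3 (16 bits → U+79C3).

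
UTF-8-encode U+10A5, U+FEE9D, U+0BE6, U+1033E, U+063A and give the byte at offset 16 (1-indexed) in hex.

1-indexed offset 16 is 0-indexed offset 15.
U+10A5 → 3-byte form E1 82 A5 at offsets 0–2.
U+FEE9D → 4-byte form F3 BE BA 9D at offsets 3–6.
U+0BE6 → 3-byte form E0 AF A6 at offsets 7–9.
U+1033E → 4-byte form F0 90 8C BE at offsets 10–13.
U+063A → 2-byte form D8 BA at offsets 14–15.
Offset 15 falls in char 5's range; it's byte 2 of D8 BA = 0xBA.

0xBA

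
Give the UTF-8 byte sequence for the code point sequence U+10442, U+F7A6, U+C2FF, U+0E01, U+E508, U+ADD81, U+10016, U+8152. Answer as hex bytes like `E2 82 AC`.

F0 90 91 82 EF 9E A6 EC 8B BF E0 B8 81 EE 94 88 F2 AD B6 81 F0 90 80 96 E8 85 92

U+10442: 4-byte form → F0 90 91 82.
U+F7A6: 3-byte form → EF 9E A6.
U+C2FF: 3-byte form → EC 8B BF.
U+0E01: 3-byte form → E0 B8 81.
U+E508: 3-byte form → EE 94 88.
U+ADD81: 4-byte form → F2 AD B6 81.
U+10016: 4-byte form → F0 90 80 96.
U+8152: 3-byte form → E8 85 92.
Concatenated (27 bytes): F0 90 91 82 EF 9E A6 EC 8B BF E0 B8 81 EE 94 88 F2 AD B6 81 F0 90 80 96 E8 85 92.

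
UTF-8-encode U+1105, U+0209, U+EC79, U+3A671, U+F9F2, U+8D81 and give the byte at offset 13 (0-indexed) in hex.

0xA7

U+1105 → 3-byte form E1 84 85 at offsets 0–2.
U+0209 → 2-byte form C8 89 at offsets 3–4.
U+EC79 → 3-byte form EE B1 B9 at offsets 5–7.
U+3A671 → 4-byte form F0 BA 99 B1 at offsets 8–11.
U+F9F2 → 3-byte form EF A7 B2 at offsets 12–14.
Offset 13 falls in char 5's range; it's byte 2 of EF A7 B2 = 0xA7.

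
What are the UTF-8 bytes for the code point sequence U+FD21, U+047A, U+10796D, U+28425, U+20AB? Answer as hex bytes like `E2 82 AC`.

EF B4 A1 D1 BA F4 87 A5 AD F0 A8 90 A5 E2 82 AB

U+FD21: 3-byte form → EF B4 A1.
U+047A: 2-byte form → D1 BA.
U+10796D: 4-byte form → F4 87 A5 AD.
U+28425: 4-byte form → F0 A8 90 A5.
U+20AB: 3-byte form → E2 82 AB.
Concatenated (16 bytes): EF B4 A1 D1 BA F4 87 A5 AD F0 A8 90 A5 E2 82 AB.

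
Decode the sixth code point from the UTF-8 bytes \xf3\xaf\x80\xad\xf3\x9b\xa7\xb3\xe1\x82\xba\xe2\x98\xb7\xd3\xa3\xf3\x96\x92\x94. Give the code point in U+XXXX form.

U+D6494

Offset 0: leading byte 0xF3 = 11110011 → 4-byte char #1 = F3 AF 80 AD.
Offset 4: leading byte 0xF3 = 11110011 → 4-byte char #2 = F3 9B A7 B3.
Offset 8: leading byte 0xE1 = 11100001 → 3-byte char #3 = E1 82 BA.
Offset 11: leading byte 0xE2 = 11100010 → 3-byte char #4 = E2 98 B7.
Offset 14: leading byte 0xD3 = 11010011 → 2-byte char #5 = D3 A3.
Offset 16: leading byte 0xF3 = 11110011 → 4-byte char #6 = F3 96 92 94.
Leading byte 0xF3 = 11110011 matches 11110xxx → 4-byte sequence.
Byte 1: 0xF3 = 11110011, payload 011 (3 bits).
Byte 2: 0x96 = 10010110 (10xxxxxx ✓), payload 010110.
Byte 3: 0x92 = 10010010 (10xxxxxx ✓), payload 010010.
Byte 4: 0x94 = 10010100 (10xxxxxx ✓), payload 010100.
Concatenate: 011010110010010010100 = 0xD6494 (21 bits → U+D6494).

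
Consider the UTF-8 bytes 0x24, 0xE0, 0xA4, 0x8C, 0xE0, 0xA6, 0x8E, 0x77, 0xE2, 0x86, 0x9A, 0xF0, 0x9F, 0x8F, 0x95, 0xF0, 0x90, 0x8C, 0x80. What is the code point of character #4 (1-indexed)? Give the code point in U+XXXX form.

U+0077

Offset 0: leading byte 0x24 = 00100100 → 1-byte char #1 = 24.
Offset 1: leading byte 0xE0 = 11100000 → 3-byte char #2 = E0 A4 8C.
Offset 4: leading byte 0xE0 = 11100000 → 3-byte char #3 = E0 A6 8E.
Offset 7: leading byte 0x77 = 01110111 → 1-byte char #4 = 77.
Leading byte 0x77 = 01110111 matches 0xxxxxxx → 1-byte sequence.
Byte 1: 0x77 = 01110111, payload 1110111 (7 bits).
Concatenate: 1110111 = 0x77 (7 bits → U+0077).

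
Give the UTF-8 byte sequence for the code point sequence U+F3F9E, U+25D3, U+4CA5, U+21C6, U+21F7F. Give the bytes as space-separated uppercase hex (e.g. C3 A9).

U+F3F9E: 4-byte form → F3 B3 BE 9E.
U+25D3: 3-byte form → E2 97 93.
U+4CA5: 3-byte form → E4 B2 A5.
U+21C6: 3-byte form → E2 87 86.
U+21F7F: 4-byte form → F0 A1 BD BF.
Concatenated (17 bytes): F3 B3 BE 9E E2 97 93 E4 B2 A5 E2 87 86 F0 A1 BD BF.

F3 B3 BE 9E E2 97 93 E4 B2 A5 E2 87 86 F0 A1 BD BF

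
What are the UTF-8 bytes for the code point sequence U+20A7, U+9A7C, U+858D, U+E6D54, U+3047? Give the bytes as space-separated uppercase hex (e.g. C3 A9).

U+20A7: 3-byte form → E2 82 A7.
U+9A7C: 3-byte form → E9 A9 BC.
U+858D: 3-byte form → E8 96 8D.
U+E6D54: 4-byte form → F3 A6 B5 94.
U+3047: 3-byte form → E3 81 87.
Concatenated (16 bytes): E2 82 A7 E9 A9 BC E8 96 8D F3 A6 B5 94 E3 81 87.

E2 82 A7 E9 A9 BC E8 96 8D F3 A6 B5 94 E3 81 87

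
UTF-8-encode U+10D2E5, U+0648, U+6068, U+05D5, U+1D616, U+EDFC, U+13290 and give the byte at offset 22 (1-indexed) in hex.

1-indexed offset 22 is 0-indexed offset 21.
U+10D2E5 → 4-byte form F4 8D 8B A5 at offsets 0–3.
U+0648 → 2-byte form D9 88 at offsets 4–5.
U+6068 → 3-byte form E6 81 A8 at offsets 6–8.
U+05D5 → 2-byte form D7 95 at offsets 9–10.
U+1D616 → 4-byte form F0 9D 98 96 at offsets 11–14.
U+EDFC → 3-byte form EE B7 BC at offsets 15–17.
U+13290 → 4-byte form F0 93 8A 90 at offsets 18–21.
Offset 21 falls in char 7's range; it's byte 4 of F0 93 8A 90 = 0x90.

0x90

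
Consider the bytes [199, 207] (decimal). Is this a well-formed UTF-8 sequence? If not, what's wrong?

Leading byte 0xC7 = 11000111 → 2-byte form.
Byte 2 is 0xCF = 11001111, which is not 10xxxxxx — expected a continuation byte.

invalid (non-continuation byte where continuation expected)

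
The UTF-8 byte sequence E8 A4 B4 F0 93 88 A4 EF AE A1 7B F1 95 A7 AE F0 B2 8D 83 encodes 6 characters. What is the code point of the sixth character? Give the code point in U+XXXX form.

U+32343

Offset 0: leading byte 0xE8 = 11101000 → 3-byte char #1 = E8 A4 B4.
Offset 3: leading byte 0xF0 = 11110000 → 4-byte char #2 = F0 93 88 A4.
Offset 7: leading byte 0xEF = 11101111 → 3-byte char #3 = EF AE A1.
Offset 10: leading byte 0x7B = 01111011 → 1-byte char #4 = 7B.
Offset 11: leading byte 0xF1 = 11110001 → 4-byte char #5 = F1 95 A7 AE.
Offset 15: leading byte 0xF0 = 11110000 → 4-byte char #6 = F0 B2 8D 83.
Leading byte 0xF0 = 11110000 matches 11110xxx → 4-byte sequence.
Byte 1: 0xF0 = 11110000, payload 000 (3 bits).
Byte 2: 0xB2 = 10110010 (10xxxxxx ✓), payload 110010.
Byte 3: 0x8D = 10001101 (10xxxxxx ✓), payload 001101.
Byte 4: 0x83 = 10000011 (10xxxxxx ✓), payload 000011.
Concatenate: 000110010001101000011 = 0x32343 (21 bits → U+32343).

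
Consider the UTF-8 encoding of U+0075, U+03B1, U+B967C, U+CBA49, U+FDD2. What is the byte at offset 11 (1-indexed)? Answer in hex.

1-indexed offset 11 is 0-indexed offset 10.
U+0075 → 1-byte form 75 at offsets 0–0.
U+03B1 → 2-byte form CE B1 at offsets 1–2.
U+B967C → 4-byte form F2 B9 99 BC at offsets 3–6.
U+CBA49 → 4-byte form F3 8B A9 89 at offsets 7–10.
Offset 10 falls in char 4's range; it's byte 4 of F3 8B A9 89 = 0x89.

0x89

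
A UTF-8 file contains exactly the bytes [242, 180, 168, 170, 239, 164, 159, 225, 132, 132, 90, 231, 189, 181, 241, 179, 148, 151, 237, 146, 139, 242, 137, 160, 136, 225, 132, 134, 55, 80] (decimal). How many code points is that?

11

Byte at offset 0: 0xF2 = 11110010 → 4-byte char (#1). Advance 4.
Byte at offset 4: 0xEF = 11101111 → 3-byte char (#2). Advance 3.
Byte at offset 7: 0xE1 = 11100001 → 3-byte char (#3). Advance 3.
Byte at offset 10: 0x5A = 01011010 → 1-byte char (#4). Advance 1.
Byte at offset 11: 0xE7 = 11100111 → 3-byte char (#5). Advance 3.
Byte at offset 14: 0xF1 = 11110001 → 4-byte char (#6). Advance 4.
Byte at offset 18: 0xED = 11101101 → 3-byte char (#7). Advance 3.
Byte at offset 21: 0xF2 = 11110010 → 4-byte char (#8). Advance 4.
Byte at offset 25: 0xE1 = 11100001 → 3-byte char (#9). Advance 3.
Byte at offset 28: 0x37 = 00110111 → 1-byte char (#10). Advance 1.
Byte at offset 29: 0x50 = 01010000 → 1-byte char (#11). Advance 1.
Reached end at offset 30 after 11 code points.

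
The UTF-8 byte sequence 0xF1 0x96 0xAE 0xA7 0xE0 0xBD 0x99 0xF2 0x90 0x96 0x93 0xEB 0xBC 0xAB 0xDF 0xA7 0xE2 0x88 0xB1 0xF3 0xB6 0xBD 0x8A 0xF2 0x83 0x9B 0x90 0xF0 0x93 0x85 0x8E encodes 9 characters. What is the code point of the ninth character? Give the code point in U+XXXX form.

Offset 0: leading byte 0xF1 = 11110001 → 4-byte char #1 = F1 96 AE A7.
Offset 4: leading byte 0xE0 = 11100000 → 3-byte char #2 = E0 BD 99.
Offset 7: leading byte 0xF2 = 11110010 → 4-byte char #3 = F2 90 96 93.
Offset 11: leading byte 0xEB = 11101011 → 3-byte char #4 = EB BC AB.
Offset 14: leading byte 0xDF = 11011111 → 2-byte char #5 = DF A7.
Offset 16: leading byte 0xE2 = 11100010 → 3-byte char #6 = E2 88 B1.
Offset 19: leading byte 0xF3 = 11110011 → 4-byte char #7 = F3 B6 BD 8A.
Offset 23: leading byte 0xF2 = 11110010 → 4-byte char #8 = F2 83 9B 90.
Offset 27: leading byte 0xF0 = 11110000 → 4-byte char #9 = F0 93 85 8E.
Leading byte 0xF0 = 11110000 matches 11110xxx → 4-byte sequence.
Byte 1: 0xF0 = 11110000, payload 000 (3 bits).
Byte 2: 0x93 = 10010011 (10xxxxxx ✓), payload 010011.
Byte 3: 0x85 = 10000101 (10xxxxxx ✓), payload 000101.
Byte 4: 0x8E = 10001110 (10xxxxxx ✓), payload 001110.
Concatenate: 000010011000101001110 = 0x1314E (21 bits → U+1314E).

U+1314E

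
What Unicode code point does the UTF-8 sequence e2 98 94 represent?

U+2614

Leading byte 0xE2 = 11100010 matches 1110xxxx → 3-byte sequence.
Byte 1: 0xE2 = 11100010, payload 0010 (4 bits).
Byte 2: 0x98 = 10011000 (10xxxxxx ✓), payload 011000.
Byte 3: 0x94 = 10010100 (10xxxxxx ✓), payload 010100.
Concatenate: 0010011000010100 = 0x2614 (16 bits → U+2614).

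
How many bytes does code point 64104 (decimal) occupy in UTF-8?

U+FA68 = 0xFA68. UTF-8 uses 1 byte below 0x80, 2 below 0x800, 3 below 0x10000, 4 up to 0x10FFFF. 0xFA68 is in U+0800–U+FFFF → 3 bytes.

3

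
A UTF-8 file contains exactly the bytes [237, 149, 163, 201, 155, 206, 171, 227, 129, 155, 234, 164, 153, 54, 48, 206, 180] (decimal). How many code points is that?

Byte at offset 0: 0xED = 11101101 → 3-byte char (#1). Advance 3.
Byte at offset 3: 0xC9 = 11001001 → 2-byte char (#2). Advance 2.
Byte at offset 5: 0xCE = 11001110 → 2-byte char (#3). Advance 2.
Byte at offset 7: 0xE3 = 11100011 → 3-byte char (#4). Advance 3.
Byte at offset 10: 0xEA = 11101010 → 3-byte char (#5). Advance 3.
Byte at offset 13: 0x36 = 00110110 → 1-byte char (#6). Advance 1.
Byte at offset 14: 0x30 = 00110000 → 1-byte char (#7). Advance 1.
Byte at offset 15: 0xCE = 11001110 → 2-byte char (#8). Advance 2.
Reached end at offset 17 after 8 code points.

8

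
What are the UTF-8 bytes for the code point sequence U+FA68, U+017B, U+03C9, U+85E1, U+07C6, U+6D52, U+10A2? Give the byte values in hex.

U+FA68: 3-byte form → EF A9 A8.
U+017B: 2-byte form → C5 BB.
U+03C9: 2-byte form → CF 89.
U+85E1: 3-byte form → E8 97 A1.
U+07C6: 2-byte form → DF 86.
U+6D52: 3-byte form → E6 B5 92.
U+10A2: 3-byte form → E1 82 A2.
Concatenated (18 bytes): EF A9 A8 C5 BB CF 89 E8 97 A1 DF 86 E6 B5 92 E1 82 A2.

EF A9 A8 C5 BB CF 89 E8 97 A1 DF 86 E6 B5 92 E1 82 A2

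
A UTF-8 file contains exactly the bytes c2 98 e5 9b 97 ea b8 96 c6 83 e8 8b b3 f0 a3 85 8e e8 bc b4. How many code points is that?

7

Byte at offset 0: 0xC2 = 11000010 → 2-byte char (#1). Advance 2.
Byte at offset 2: 0xE5 = 11100101 → 3-byte char (#2). Advance 3.
Byte at offset 5: 0xEA = 11101010 → 3-byte char (#3). Advance 3.
Byte at offset 8: 0xC6 = 11000110 → 2-byte char (#4). Advance 2.
Byte at offset 10: 0xE8 = 11101000 → 3-byte char (#5). Advance 3.
Byte at offset 13: 0xF0 = 11110000 → 4-byte char (#6). Advance 4.
Byte at offset 17: 0xE8 = 11101000 → 3-byte char (#7). Advance 3.
Reached end at offset 20 after 7 code points.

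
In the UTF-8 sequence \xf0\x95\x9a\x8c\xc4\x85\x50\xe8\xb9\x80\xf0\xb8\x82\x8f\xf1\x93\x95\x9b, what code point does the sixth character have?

Offset 0: leading byte 0xF0 = 11110000 → 4-byte char #1 = F0 95 9A 8C.
Offset 4: leading byte 0xC4 = 11000100 → 2-byte char #2 = C4 85.
Offset 6: leading byte 0x50 = 01010000 → 1-byte char #3 = 50.
Offset 7: leading byte 0xE8 = 11101000 → 3-byte char #4 = E8 B9 80.
Offset 10: leading byte 0xF0 = 11110000 → 4-byte char #5 = F0 B8 82 8F.
Offset 14: leading byte 0xF1 = 11110001 → 4-byte char #6 = F1 93 95 9B.
Leading byte 0xF1 = 11110001 matches 11110xxx → 4-byte sequence.
Byte 1: 0xF1 = 11110001, payload 001 (3 bits).
Byte 2: 0x93 = 10010011 (10xxxxxx ✓), payload 010011.
Byte 3: 0x95 = 10010101 (10xxxxxx ✓), payload 010101.
Byte 4: 0x9B = 10011011 (10xxxxxx ✓), payload 011011.
Concatenate: 001010011010101011011 = 0x5355B (21 bits → U+5355B).

U+5355B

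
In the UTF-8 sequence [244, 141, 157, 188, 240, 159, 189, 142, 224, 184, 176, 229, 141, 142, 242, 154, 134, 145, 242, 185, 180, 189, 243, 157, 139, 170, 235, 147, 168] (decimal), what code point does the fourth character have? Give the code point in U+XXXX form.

Offset 0: leading byte 0xF4 = 11110100 → 4-byte char #1 = F4 8D 9D BC.
Offset 4: leading byte 0xF0 = 11110000 → 4-byte char #2 = F0 9F BD 8E.
Offset 8: leading byte 0xE0 = 11100000 → 3-byte char #3 = E0 B8 B0.
Offset 11: leading byte 0xE5 = 11100101 → 3-byte char #4 = E5 8D 8E.
Leading byte 0xE5 = 11100101 matches 1110xxxx → 3-byte sequence.
Byte 1: 0xE5 = 11100101, payload 0101 (4 bits).
Byte 2: 0x8D = 10001101 (10xxxxxx ✓), payload 001101.
Byte 3: 0x8E = 10001110 (10xxxxxx ✓), payload 001110.
Concatenate: 0101001101001110 = 0x534E (16 bits → U+534E).

U+534E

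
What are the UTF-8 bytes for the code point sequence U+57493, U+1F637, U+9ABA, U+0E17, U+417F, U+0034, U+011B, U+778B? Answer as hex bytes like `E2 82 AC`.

U+57493: 4-byte form → F1 97 92 93.
U+1F637: 4-byte form → F0 9F 98 B7.
U+9ABA: 3-byte form → E9 AA BA.
U+0E17: 3-byte form → E0 B8 97.
U+417F: 3-byte form → E4 85 BF.
U+0034: 1-byte form → 34.
U+011B: 2-byte form → C4 9B.
U+778B: 3-byte form → E7 9E 8B.
Concatenated (23 bytes): F1 97 92 93 F0 9F 98 B7 E9 AA BA E0 B8 97 E4 85 BF 34 C4 9B E7 9E 8B.

F1 97 92 93 F0 9F 98 B7 E9 AA BA E0 B8 97 E4 85 BF 34 C4 9B E7 9E 8B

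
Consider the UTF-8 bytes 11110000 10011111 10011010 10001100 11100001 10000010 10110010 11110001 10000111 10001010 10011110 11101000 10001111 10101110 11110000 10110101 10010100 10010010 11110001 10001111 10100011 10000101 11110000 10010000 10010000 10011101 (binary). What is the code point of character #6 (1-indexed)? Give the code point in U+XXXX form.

Offset 0: leading byte 0xF0 = 11110000 → 4-byte char #1 = F0 9F 9A 8C.
Offset 4: leading byte 0xE1 = 11100001 → 3-byte char #2 = E1 82 B2.
Offset 7: leading byte 0xF1 = 11110001 → 4-byte char #3 = F1 87 8A 9E.
Offset 11: leading byte 0xE8 = 11101000 → 3-byte char #4 = E8 8F AE.
Offset 14: leading byte 0xF0 = 11110000 → 4-byte char #5 = F0 B5 94 92.
Offset 18: leading byte 0xF1 = 11110001 → 4-byte char #6 = F1 8F A3 85.
Leading byte 0xF1 = 11110001 matches 11110xxx → 4-byte sequence.
Byte 1: 0xF1 = 11110001, payload 001 (3 bits).
Byte 2: 0x8F = 10001111 (10xxxxxx ✓), payload 001111.
Byte 3: 0xA3 = 10100011 (10xxxxxx ✓), payload 100011.
Byte 4: 0x85 = 10000101 (10xxxxxx ✓), payload 000101.
Concatenate: 001001111100011000101 = 0x4F8C5 (21 bits → U+4F8C5).

U+4F8C5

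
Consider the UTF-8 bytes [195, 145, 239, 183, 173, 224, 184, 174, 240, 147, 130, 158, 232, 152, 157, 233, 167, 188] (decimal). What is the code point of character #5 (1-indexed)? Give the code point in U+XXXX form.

U+861D

Offset 0: leading byte 0xC3 = 11000011 → 2-byte char #1 = C3 91.
Offset 2: leading byte 0xEF = 11101111 → 3-byte char #2 = EF B7 AD.
Offset 5: leading byte 0xE0 = 11100000 → 3-byte char #3 = E0 B8 AE.
Offset 8: leading byte 0xF0 = 11110000 → 4-byte char #4 = F0 93 82 9E.
Offset 12: leading byte 0xE8 = 11101000 → 3-byte char #5 = E8 98 9D.
Leading byte 0xE8 = 11101000 matches 1110xxxx → 3-byte sequence.
Byte 1: 0xE8 = 11101000, payload 1000 (4 bits).
Byte 2: 0x98 = 10011000 (10xxxxxx ✓), payload 011000.
Byte 3: 0x9D = 10011101 (10xxxxxx ✓), payload 011101.
Concatenate: 1000011000011101 = 0x861D (16 bits → U+861D).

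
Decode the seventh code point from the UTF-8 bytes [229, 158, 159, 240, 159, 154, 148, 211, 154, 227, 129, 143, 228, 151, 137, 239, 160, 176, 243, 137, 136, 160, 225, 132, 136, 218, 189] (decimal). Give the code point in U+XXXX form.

U+C9220

Offset 0: leading byte 0xE5 = 11100101 → 3-byte char #1 = E5 9E 9F.
Offset 3: leading byte 0xF0 = 11110000 → 4-byte char #2 = F0 9F 9A 94.
Offset 7: leading byte 0xD3 = 11010011 → 2-byte char #3 = D3 9A.
Offset 9: leading byte 0xE3 = 11100011 → 3-byte char #4 = E3 81 8F.
Offset 12: leading byte 0xE4 = 11100100 → 3-byte char #5 = E4 97 89.
Offset 15: leading byte 0xEF = 11101111 → 3-byte char #6 = EF A0 B0.
Offset 18: leading byte 0xF3 = 11110011 → 4-byte char #7 = F3 89 88 A0.
Leading byte 0xF3 = 11110011 matches 11110xxx → 4-byte sequence.
Byte 1: 0xF3 = 11110011, payload 011 (3 bits).
Byte 2: 0x89 = 10001001 (10xxxxxx ✓), payload 001001.
Byte 3: 0x88 = 10001000 (10xxxxxx ✓), payload 001000.
Byte 4: 0xA0 = 10100000 (10xxxxxx ✓), payload 100000.
Concatenate: 011001001001000100000 = 0xC9220 (21 bits → U+C9220).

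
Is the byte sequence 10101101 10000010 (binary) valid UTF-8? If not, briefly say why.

Byte 0xAD = 10101101 has the form 10xxxxxx — a continuation byte — but there is no preceding leading byte.

invalid (continuation byte with no leading byte)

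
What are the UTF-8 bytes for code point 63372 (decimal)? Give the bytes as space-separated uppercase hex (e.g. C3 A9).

EF 9E 8C

U+F78C = 0xF78C = 63372 decimal. In range U+0800–U+FFFF → 3-byte form: 1110xxxx 10xxxxxx 10xxxxxx.
Binary (16 bits): 1111011110001100.
Split 4+6+6: 1111 | 011110 | 001100.
Byte 1: 11101111 = 0xEF.
Byte 2: 10011110 = 0x9E.
Byte 3: 10001100 = 0x8C.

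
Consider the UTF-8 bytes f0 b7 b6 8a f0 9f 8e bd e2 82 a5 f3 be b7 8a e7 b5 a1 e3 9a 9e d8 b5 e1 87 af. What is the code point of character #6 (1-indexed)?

Offset 0: leading byte 0xF0 = 11110000 → 4-byte char #1 = F0 B7 B6 8A.
Offset 4: leading byte 0xF0 = 11110000 → 4-byte char #2 = F0 9F 8E BD.
Offset 8: leading byte 0xE2 = 11100010 → 3-byte char #3 = E2 82 A5.
Offset 11: leading byte 0xF3 = 11110011 → 4-byte char #4 = F3 BE B7 8A.
Offset 15: leading byte 0xE7 = 11100111 → 3-byte char #5 = E7 B5 A1.
Offset 18: leading byte 0xE3 = 11100011 → 3-byte char #6 = E3 9A 9E.
Leading byte 0xE3 = 11100011 matches 1110xxxx → 3-byte sequence.
Byte 1: 0xE3 = 11100011, payload 0011 (4 bits).
Byte 2: 0x9A = 10011010 (10xxxxxx ✓), payload 011010.
Byte 3: 0x9E = 10011110 (10xxxxxx ✓), payload 011110.
Concatenate: 0011011010011110 = 0x369E (16 bits → U+369E).

U+369E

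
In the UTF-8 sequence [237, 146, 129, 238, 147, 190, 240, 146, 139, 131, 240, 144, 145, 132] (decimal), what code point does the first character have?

Offset 0: leading byte 0xED = 11101101 → 3-byte char #1 = ED 92 81.
Leading byte 0xED = 11101101 matches 1110xxxx → 3-byte sequence.
Byte 1: 0xED = 11101101, payload 1101 (4 bits).
Byte 2: 0x92 = 10010010 (10xxxxxx ✓), payload 010010.
Byte 3: 0x81 = 10000001 (10xxxxxx ✓), payload 000001.
Concatenate: 1101010010000001 = 0xD481 (16 bits → U+D481).

U+D481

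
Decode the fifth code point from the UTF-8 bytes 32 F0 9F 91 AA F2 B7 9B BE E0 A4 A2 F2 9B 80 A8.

Offset 0: leading byte 0x32 = 00110010 → 1-byte char #1 = 32.
Offset 1: leading byte 0xF0 = 11110000 → 4-byte char #2 = F0 9F 91 AA.
Offset 5: leading byte 0xF2 = 11110010 → 4-byte char #3 = F2 B7 9B BE.
Offset 9: leading byte 0xE0 = 11100000 → 3-byte char #4 = E0 A4 A2.
Offset 12: leading byte 0xF2 = 11110010 → 4-byte char #5 = F2 9B 80 A8.
Leading byte 0xF2 = 11110010 matches 11110xxx → 4-byte sequence.
Byte 1: 0xF2 = 11110010, payload 010 (3 bits).
Byte 2: 0x9B = 10011011 (10xxxxxx ✓), payload 011011.
Byte 3: 0x80 = 10000000 (10xxxxxx ✓), payload 000000.
Byte 4: 0xA8 = 10101000 (10xxxxxx ✓), payload 101000.
Concatenate: 010011011000000101000 = 0x9B028 (21 bits → U+9B028).

U+9B028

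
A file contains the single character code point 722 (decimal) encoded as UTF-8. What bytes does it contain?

CB 92

U+02D2 = 0x2D2 = 722 decimal. In range U+0080–U+07FF → 2-byte form: 110xxxxx 10xxxxxx.
Binary (11 bits): 01011010010.
Split 5+6: 01011 | 010010.
Byte 1: 11001011 = 0xCB.
Byte 2: 10010010 = 0x92.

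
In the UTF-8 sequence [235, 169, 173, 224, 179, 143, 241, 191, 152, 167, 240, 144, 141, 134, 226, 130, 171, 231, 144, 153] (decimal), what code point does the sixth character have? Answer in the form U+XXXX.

Offset 0: leading byte 0xEB = 11101011 → 3-byte char #1 = EB A9 AD.
Offset 3: leading byte 0xE0 = 11100000 → 3-byte char #2 = E0 B3 8F.
Offset 6: leading byte 0xF1 = 11110001 → 4-byte char #3 = F1 BF 98 A7.
Offset 10: leading byte 0xF0 = 11110000 → 4-byte char #4 = F0 90 8D 86.
Offset 14: leading byte 0xE2 = 11100010 → 3-byte char #5 = E2 82 AB.
Offset 17: leading byte 0xE7 = 11100111 → 3-byte char #6 = E7 90 99.
Leading byte 0xE7 = 11100111 matches 1110xxxx → 3-byte sequence.
Byte 1: 0xE7 = 11100111, payload 0111 (4 bits).
Byte 2: 0x90 = 10010000 (10xxxxxx ✓), payload 010000.
Byte 3: 0x99 = 10011001 (10xxxxxx ✓), payload 011001.
Concatenate: 0111010000011001 = 0x7419 (16 bits → U+7419).

U+7419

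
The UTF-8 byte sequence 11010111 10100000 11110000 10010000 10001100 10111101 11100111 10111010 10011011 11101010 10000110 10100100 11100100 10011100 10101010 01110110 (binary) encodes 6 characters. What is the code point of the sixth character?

Offset 0: leading byte 0xD7 = 11010111 → 2-byte char #1 = D7 A0.
Offset 2: leading byte 0xF0 = 11110000 → 4-byte char #2 = F0 90 8C BD.
Offset 6: leading byte 0xE7 = 11100111 → 3-byte char #3 = E7 BA 9B.
Offset 9: leading byte 0xEA = 11101010 → 3-byte char #4 = EA 86 A4.
Offset 12: leading byte 0xE4 = 11100100 → 3-byte char #5 = E4 9C AA.
Offset 15: leading byte 0x76 = 01110110 → 1-byte char #6 = 76.
Leading byte 0x76 = 01110110 matches 0xxxxxxx → 1-byte sequence.
Byte 1: 0x76 = 01110110, payload 1110110 (7 bits).
Concatenate: 1110110 = 0x76 (7 bits → U+0076).

U+0076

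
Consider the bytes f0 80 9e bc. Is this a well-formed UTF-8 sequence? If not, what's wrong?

Leading byte 0xF0 = 11110000 → 4-byte form.
Continuation bytes all match 10xxxxxx. Payload decodes to 0x7BC.
But 0x7BC < 0x10000, the minimum for a 4-byte sequence — this is an overlong encoding.

invalid (overlong encoding)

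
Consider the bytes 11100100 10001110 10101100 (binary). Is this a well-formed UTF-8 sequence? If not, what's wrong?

Leading byte 0xE4 = 11100100 → 3-byte form.
Continuation bytes 0x8E=10001110, 0xAC=10101100 all match 10xxxxxx.
Decoded value 0x43AC is ≥ 0x800 (shortest form) and not a surrogate.

valid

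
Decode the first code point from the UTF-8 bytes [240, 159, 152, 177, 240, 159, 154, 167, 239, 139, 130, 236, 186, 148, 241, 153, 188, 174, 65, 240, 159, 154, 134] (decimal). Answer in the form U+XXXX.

Offset 0: leading byte 0xF0 = 11110000 → 4-byte char #1 = F0 9F 98 B1.
Leading byte 0xF0 = 11110000 matches 11110xxx → 4-byte sequence.
Byte 1: 0xF0 = 11110000, payload 000 (3 bits).
Byte 2: 0x9F = 10011111 (10xxxxxx ✓), payload 011111.
Byte 3: 0x98 = 10011000 (10xxxxxx ✓), payload 011000.
Byte 4: 0xB1 = 10110001 (10xxxxxx ✓), payload 110001.
Concatenate: 000011111011000110001 = 0x1F631 (21 bits → U+1F631).

U+1F631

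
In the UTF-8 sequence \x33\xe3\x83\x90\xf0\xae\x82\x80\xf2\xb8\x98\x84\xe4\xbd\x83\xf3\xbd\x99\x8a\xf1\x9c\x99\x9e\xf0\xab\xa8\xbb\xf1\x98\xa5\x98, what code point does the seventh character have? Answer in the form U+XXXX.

Offset 0: leading byte 0x33 = 00110011 → 1-byte char #1 = 33.
Offset 1: leading byte 0xE3 = 11100011 → 3-byte char #2 = E3 83 90.
Offset 4: leading byte 0xF0 = 11110000 → 4-byte char #3 = F0 AE 82 80.
Offset 8: leading byte 0xF2 = 11110010 → 4-byte char #4 = F2 B8 98 84.
Offset 12: leading byte 0xE4 = 11100100 → 3-byte char #5 = E4 BD 83.
Offset 15: leading byte 0xF3 = 11110011 → 4-byte char #6 = F3 BD 99 8A.
Offset 19: leading byte 0xF1 = 11110001 → 4-byte char #7 = F1 9C 99 9E.
Leading byte 0xF1 = 11110001 matches 11110xxx → 4-byte sequence.
Byte 1: 0xF1 = 11110001, payload 001 (3 bits).
Byte 2: 0x9C = 10011100 (10xxxxxx ✓), payload 011100.
Byte 3: 0x99 = 10011001 (10xxxxxx ✓), payload 011001.
Byte 4: 0x9E = 10011110 (10xxxxxx ✓), payload 011110.
Concatenate: 001011100011001011110 = 0x5C65E (21 bits → U+5C65E).

U+5C65E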